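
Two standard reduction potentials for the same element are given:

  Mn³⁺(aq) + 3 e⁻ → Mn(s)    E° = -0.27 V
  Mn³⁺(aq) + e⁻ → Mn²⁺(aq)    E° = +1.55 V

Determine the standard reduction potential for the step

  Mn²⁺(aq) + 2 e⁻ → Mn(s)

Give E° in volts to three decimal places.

-1.180 V

Sequential free energies add, so n₃E°₃ = n₁E°₁ + n₂E°₂.
With n₃ = 3, and the known step contributing 1×(+1.55) V, the unknown satisfies 2·E° = 3×(-0.27) − 1×(+1.55) = -2.360.
E° = -2.360 / 2 = -1.180 V.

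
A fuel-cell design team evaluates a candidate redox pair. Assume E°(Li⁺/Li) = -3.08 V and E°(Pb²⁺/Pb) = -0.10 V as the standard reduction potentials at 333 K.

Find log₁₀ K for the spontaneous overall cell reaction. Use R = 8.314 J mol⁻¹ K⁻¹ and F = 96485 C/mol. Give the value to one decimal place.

90.2

Cathode: Pb²⁺/Pb; anode: Li⁺/Li. E°cell = (-0.10) − (-3.08) = +2.98 V, with n = 2.
ΔG° = −nFE° = −RT ln K, so ln K = nFE°/(RT) = (2)(96485)(+2.98) / ((8.314)(333)) = 207.707.
log₁₀ K = 207.707 / ln 10 = 90.2.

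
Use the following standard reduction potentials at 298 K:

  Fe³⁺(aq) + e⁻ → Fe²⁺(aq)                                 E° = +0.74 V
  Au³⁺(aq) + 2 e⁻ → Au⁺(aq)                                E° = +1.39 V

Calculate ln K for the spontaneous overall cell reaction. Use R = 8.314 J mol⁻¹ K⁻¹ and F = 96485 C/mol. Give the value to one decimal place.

50.6

Cathode: Au³⁺/Au⁺; anode: Fe³⁺/Fe²⁺. E°cell = (+1.39) − (+0.74) = +0.65 V, with n = 2.
ΔG° = −nFE° = −RT ln K, so ln K = nFE°/(RT) = (2)(96485)(+0.65) / ((8.314)(298)) = 50.626.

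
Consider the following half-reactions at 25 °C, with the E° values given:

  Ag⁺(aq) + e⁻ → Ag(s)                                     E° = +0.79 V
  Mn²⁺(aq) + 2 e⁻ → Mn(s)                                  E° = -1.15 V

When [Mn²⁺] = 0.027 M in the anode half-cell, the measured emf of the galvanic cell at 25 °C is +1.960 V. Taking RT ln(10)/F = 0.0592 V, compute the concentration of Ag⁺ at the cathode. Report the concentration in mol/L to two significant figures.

0.36 M

Ag⁺/Ag is the cathode, Mn²⁺/Mn the anode: E°cell = +1.94 V, n = 2.
Overall reaction: 2 Ag⁺(aq) + Mn(s) → 2 Ag(s) + Mn²⁺(aq); Q = [Mn²⁺]^1/[Ag⁺]^2.
From E = E° − (0.0592/n) log Q: log Q = (E° − E)·n/0.0592 = (+1.94 − (+1.960))·2/0.0592 = -0.6757.
So 2·log[Ag⁺] = 1·log(0.027) − log Q = -1.5686 − (-0.6757) = -0.8929; log[Ag⁺] = -0.8929 / 2 = -0.4465; [Ag⁺] = 10^(-0.4465) ≈ 0.36 M.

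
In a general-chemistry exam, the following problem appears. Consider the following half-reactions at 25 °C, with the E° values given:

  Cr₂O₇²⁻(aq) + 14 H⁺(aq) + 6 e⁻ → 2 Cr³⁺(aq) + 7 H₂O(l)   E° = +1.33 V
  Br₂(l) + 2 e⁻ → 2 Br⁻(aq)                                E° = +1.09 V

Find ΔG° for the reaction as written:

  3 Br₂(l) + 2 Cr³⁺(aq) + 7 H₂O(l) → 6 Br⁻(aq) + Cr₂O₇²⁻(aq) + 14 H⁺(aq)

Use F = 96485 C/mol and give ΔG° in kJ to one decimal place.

As written, Br₂/Br⁻ is reduced (cathode) and Cr₂O₇²⁻/Cr³⁺ is oxidised (anode), so E°cell = (+1.09) − (+1.33) = -0.24 V.
Balancing electrons gives n = 6.
ΔG° = −nFE° = −(6)(96485)(-0.24) = 138,938 J = +138.9 kJ.

+138.9 kJ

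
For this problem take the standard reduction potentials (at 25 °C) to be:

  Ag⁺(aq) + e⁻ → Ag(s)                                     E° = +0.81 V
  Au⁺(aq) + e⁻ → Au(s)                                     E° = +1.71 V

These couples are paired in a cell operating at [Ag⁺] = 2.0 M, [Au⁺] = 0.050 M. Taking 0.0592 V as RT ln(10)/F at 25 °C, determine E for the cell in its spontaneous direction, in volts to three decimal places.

+0.805 V

Au⁺/Au is the cathode (higher E°), Ag⁺/Ag the anode: E°cell = +1.71 − (+0.81) = +0.90 V, n = 1.
Overall: Au⁺(aq) + Ag(s) → Au(s) + Ag⁺(aq)
Q = [Ag⁺] / ([Au⁺]); log Q = 1.602.
E = E° − (0.0592/n) log Q = +0.90 − (0.0592/1)(1.602) = +0.805 V.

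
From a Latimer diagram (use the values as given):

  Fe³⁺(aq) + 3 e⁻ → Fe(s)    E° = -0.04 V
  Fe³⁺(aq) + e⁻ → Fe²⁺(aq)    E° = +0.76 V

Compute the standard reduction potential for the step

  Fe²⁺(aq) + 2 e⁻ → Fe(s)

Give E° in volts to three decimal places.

Sequential free energies add, so n₃E°₃ = n₁E°₁ + n₂E°₂.
With n₃ = 3, and the known step contributing 1×(+0.76) V, the unknown satisfies 2·E° = 3×(-0.04) − 1×(+0.76) = -0.880.
E° = -0.880 / 2 = -0.440 V.

-0.440 V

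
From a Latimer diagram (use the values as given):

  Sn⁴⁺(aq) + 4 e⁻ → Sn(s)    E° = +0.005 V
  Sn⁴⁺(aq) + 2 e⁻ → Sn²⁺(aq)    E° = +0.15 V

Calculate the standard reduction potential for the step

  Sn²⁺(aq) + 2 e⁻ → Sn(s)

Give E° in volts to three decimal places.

Sequential free energies add, so n₃E°₃ = n₁E°₁ + n₂E°₂.
With n₃ = 4, and the known step contributing 2×(+0.15) V, the unknown satisfies 2·E° = 4×(+0.005) − 2×(+0.15) = -0.280.
E° = -0.280 / 2 = -0.140 V.

-0.140 V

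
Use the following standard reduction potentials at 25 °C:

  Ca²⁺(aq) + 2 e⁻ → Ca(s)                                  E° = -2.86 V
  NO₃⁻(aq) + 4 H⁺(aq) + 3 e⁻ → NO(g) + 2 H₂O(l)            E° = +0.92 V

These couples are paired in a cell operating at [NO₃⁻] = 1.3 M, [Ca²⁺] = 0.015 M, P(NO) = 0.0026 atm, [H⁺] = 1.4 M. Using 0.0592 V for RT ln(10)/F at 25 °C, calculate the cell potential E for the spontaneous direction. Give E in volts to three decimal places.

+3.899 V

NO₃⁻/NO is the cathode (higher E°), Ca²⁺/Ca the anode: E°cell = +0.92 − (-2.86) = +3.78 V, n = 6.
Overall: 2 NO₃⁻(aq) + 8 H⁺(aq) + 3 Ca(s) → 2 NO(g) + 4 H₂O(l) + 3 Ca²⁺(aq)
Q = P(NO)^2·[Ca²⁺]^3 / ([NO₃⁻]^2·[H⁺]^8); log Q = -12.039.
E = E° − (0.0592/n) log Q = +3.78 − (0.0592/6)(-12.039) = +3.899 V.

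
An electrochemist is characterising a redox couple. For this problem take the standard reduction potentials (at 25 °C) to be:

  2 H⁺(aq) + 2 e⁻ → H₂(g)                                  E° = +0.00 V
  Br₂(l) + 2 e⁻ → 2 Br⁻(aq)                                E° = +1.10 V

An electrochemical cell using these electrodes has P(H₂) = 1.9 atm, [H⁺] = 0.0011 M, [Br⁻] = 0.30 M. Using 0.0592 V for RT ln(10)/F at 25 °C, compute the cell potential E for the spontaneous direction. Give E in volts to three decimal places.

Br₂/Br⁻ is the cathode (higher E°), H⁺/H₂ the anode: E°cell = +1.10 − (+0.00) = +1.10 V, n = 2.
Overall: Br₂(l) + H₂(g) → 2 Br⁻(aq) + 2 H⁺(aq)
Q = [Br⁻]^2·[H⁺]^2 / (P(H₂)); log Q = -7.242.
E = E° − (0.0592/n) log Q = +1.10 − (0.0592/2)(-7.242) = +1.314 V.

+1.314 V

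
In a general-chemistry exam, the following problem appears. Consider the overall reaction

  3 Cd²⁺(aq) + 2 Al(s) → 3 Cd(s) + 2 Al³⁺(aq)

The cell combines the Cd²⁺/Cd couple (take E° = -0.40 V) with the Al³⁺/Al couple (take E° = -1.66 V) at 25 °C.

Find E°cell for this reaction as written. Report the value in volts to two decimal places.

+1.26 V

The Cd²⁺/Cd couple has the higher reduction potential, so it is the cathode; Al³⁺/Al is oxidised at the anode.
E°cell = E°(cathode) − E°(anode) = (-0.40) − (-1.66) = +1.26 V.
Since E°cell > 0, the reaction is spontaneous under standard conditions.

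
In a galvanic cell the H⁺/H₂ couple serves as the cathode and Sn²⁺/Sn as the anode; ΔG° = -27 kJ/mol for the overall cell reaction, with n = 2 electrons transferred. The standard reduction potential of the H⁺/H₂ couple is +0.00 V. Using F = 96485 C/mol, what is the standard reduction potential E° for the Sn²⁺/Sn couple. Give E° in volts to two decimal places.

-0.14 V

E°cell = −ΔG°/(nF) = −(-27×10³)/((2)(96485)) = +0.140 V.
Since H⁺/H₂ is the cathode and Sn²⁺/Sn the anode, E°cell = E°(H⁺/H₂) − E°(Sn²⁺/Sn).
So E°(Sn²⁺/Sn) = E°(H⁺/H₂) − E°cell = (+0.00) − (+0.140) = -0.14 V.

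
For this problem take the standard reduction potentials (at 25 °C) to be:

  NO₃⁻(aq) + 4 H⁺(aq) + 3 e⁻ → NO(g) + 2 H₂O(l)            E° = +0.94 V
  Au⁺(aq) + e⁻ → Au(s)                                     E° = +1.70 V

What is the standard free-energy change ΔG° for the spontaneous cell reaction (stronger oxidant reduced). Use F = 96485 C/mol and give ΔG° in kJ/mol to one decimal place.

Au⁺/Au (E° = +1.70 V) is the cathode; NO₃⁻/NO (E° = +0.94 V) is the anode, so E°cell = +0.76 V.
Balancing electrons gives n = 3 (lcm of 1 and 3).
ΔG° = −nFE° = −(3)(96485)(+0.76) = -219,986 J = -220.0 kJ/mol.

-220.0 kJ/mol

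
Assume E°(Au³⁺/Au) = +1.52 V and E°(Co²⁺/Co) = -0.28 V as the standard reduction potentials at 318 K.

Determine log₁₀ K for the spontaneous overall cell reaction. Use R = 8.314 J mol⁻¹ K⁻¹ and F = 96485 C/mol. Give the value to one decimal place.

Cathode: Au³⁺/Au; anode: Co²⁺/Co. E°cell = (+1.52) − (-0.28) = +1.80 V, with n = 6.
ΔG° = −nFE° = −RT ln K, so ln K = nFE°/(RT) = (6)(96485)(+1.80) / ((8.314)(318)) = 394.136.
log₁₀ K = 394.136 / ln 10 = 171.2.

171.2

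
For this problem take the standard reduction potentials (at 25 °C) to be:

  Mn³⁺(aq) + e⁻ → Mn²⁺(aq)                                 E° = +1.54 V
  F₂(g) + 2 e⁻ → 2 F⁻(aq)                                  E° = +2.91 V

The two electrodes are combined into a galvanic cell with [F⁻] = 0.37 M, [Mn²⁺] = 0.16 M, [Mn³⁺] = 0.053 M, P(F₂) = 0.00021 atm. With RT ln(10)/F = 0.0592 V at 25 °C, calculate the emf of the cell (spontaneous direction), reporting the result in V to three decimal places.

F₂/F⁻ is the cathode (higher E°), Mn³⁺/Mn²⁺ the anode: E°cell = +2.91 − (+1.54) = +1.37 V, n = 2.
Overall: F₂(g) + 2 Mn²⁺(aq) → 2 F⁻(aq) + 2 Mn³⁺(aq)
Q = [F⁻]^2·[Mn³⁺]^2 / (P(F₂)·[Mn²⁺]^2); log Q = 1.854.
E = E° − (0.0592/n) log Q = +1.37 − (0.0592/2)(1.854) = +1.315 V.

+1.315 V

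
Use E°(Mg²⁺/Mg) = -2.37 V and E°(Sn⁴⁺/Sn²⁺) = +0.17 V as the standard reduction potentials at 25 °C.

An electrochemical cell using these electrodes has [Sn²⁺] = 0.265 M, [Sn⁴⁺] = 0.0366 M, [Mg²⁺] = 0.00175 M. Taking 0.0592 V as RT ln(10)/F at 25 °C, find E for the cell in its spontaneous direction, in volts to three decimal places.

+2.596 V

Sn⁴⁺/Sn²⁺ is the cathode (higher E°), Mg²⁺/Mg the anode: E°cell = +0.17 − (-2.37) = +2.54 V, n = 2.
Overall: Sn⁴⁺(aq) + Mg(s) → Sn²⁺(aq) + Mg²⁺(aq)
Q = [Sn²⁺]·[Mg²⁺] / ([Sn⁴⁺]); log Q = -1.897.
E = E° − (0.0592/n) log Q = +2.54 − (0.0592/2)(-1.897) = +2.596 V.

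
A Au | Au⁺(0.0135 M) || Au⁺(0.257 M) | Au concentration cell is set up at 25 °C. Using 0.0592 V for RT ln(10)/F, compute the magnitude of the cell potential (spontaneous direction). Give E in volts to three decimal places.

For a concentration cell E°cell = 0. The 0.257 M side is the cathode (reduction is favoured where [Au⁺] is higher).
With n = 1, E = −(0.0592/1) log([Au⁺]ₐₙ/[Au⁺]꜀ₐₜ) = −(0.0592/1) log(0.0135/0.257) = −(0.0592/1)(-1.280) = +0.076 V.

+0.076 V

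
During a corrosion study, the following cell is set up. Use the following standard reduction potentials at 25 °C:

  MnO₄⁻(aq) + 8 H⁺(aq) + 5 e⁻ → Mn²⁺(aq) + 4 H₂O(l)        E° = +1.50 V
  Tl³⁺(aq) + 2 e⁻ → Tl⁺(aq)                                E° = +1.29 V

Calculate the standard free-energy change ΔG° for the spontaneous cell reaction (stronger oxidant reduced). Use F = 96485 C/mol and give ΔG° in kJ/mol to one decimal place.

-202.6 kJ/mol

MnO₄⁻/Mn²⁺ (E° = +1.50 V) is the cathode; Tl³⁺/Tl⁺ (E° = +1.29 V) is the anode, so E°cell = +0.21 V.
Balancing electrons gives n = 10 (lcm of 5 and 2).
ΔG° = −nFE° = −(10)(96485)(+0.21) = -202,618 J = -202.6 kJ/mol.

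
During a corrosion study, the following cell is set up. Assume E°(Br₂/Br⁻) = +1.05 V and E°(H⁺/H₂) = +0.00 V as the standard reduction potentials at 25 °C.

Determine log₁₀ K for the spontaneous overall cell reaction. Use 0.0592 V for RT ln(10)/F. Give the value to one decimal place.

35.5

Cathode: Br₂/Br⁻; anode: H⁺/H₂. E°cell = +1.05 V, n = 2.
log K = nE°cell / 0.0592 = (2)(+1.05) / 0.0592 = 35.5.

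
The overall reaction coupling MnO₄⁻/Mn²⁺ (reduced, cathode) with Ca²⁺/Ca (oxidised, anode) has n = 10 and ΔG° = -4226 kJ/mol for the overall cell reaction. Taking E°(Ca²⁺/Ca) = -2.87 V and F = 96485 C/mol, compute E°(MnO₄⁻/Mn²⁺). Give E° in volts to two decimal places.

E°cell = −ΔG°/(nF) = −(-4226×10³)/((10)(96485)) = +4.380 V.
Since MnO₄⁻/Mn²⁺ is the cathode and Ca²⁺/Ca the anode, E°cell = E°(MnO₄⁻/Mn²⁺) − E°(Ca²⁺/Ca).
So E°(MnO₄⁻/Mn²⁺) = E°cell + E°(Ca²⁺/Ca) = +4.380 + (-2.87) = +1.51 V.

+1.51 V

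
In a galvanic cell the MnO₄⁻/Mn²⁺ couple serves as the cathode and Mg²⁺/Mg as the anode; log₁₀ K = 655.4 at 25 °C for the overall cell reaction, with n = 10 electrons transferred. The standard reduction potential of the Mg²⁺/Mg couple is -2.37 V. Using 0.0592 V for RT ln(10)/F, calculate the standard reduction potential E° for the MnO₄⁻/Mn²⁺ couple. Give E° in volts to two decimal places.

+1.51 V

E°cell = (0.0592/n)·log K = (0.0592/10)(655.4) = +3.880 V.
Since MnO₄⁻/Mn²⁺ is the cathode and Mg²⁺/Mg the anode, E°cell = E°(MnO₄⁻/Mn²⁺) − E°(Mg²⁺/Mg).
So E°(MnO₄⁻/Mn²⁺) = E°cell + E°(Mg²⁺/Mg) = +3.880 + (-2.37) = +1.51 V.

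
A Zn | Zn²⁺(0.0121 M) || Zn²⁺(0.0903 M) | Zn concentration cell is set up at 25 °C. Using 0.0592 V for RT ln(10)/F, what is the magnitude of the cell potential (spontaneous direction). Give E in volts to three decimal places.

+0.026 V

For a concentration cell E°cell = 0. The 0.0903 M side is the cathode (reduction is favoured where [Zn²⁺] is higher).
With n = 2, E = −(0.0592/2) log([Zn²⁺]ₐₙ/[Zn²⁺]꜀ₐₜ) = −(0.0592/2) log(0.0121/0.0903) = −(0.0592/2)(-0.873) = +0.026 V.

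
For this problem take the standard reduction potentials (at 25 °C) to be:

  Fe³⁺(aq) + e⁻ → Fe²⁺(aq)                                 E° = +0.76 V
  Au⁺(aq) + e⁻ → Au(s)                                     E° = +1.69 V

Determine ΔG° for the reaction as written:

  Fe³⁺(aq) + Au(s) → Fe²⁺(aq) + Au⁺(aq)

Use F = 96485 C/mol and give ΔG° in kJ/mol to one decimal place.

+89.7 kJ/mol

As written, Fe³⁺/Fe²⁺ is reduced (cathode) and Au⁺/Au is oxidised (anode), so E°cell = (+0.76) − (+1.69) = -0.93 V.
Balancing electrons gives n = 1.
ΔG° = −nFE° = −(1)(96485)(-0.93) = 89,731 J = +89.7 kJ/mol.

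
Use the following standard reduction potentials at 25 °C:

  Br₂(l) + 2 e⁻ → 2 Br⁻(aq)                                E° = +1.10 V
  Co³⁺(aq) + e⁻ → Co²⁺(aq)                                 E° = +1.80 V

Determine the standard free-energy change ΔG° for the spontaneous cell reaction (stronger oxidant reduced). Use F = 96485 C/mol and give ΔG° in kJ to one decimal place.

Co³⁺/Co²⁺ (E° = +1.80 V) is the cathode; Br₂/Br⁻ (E° = +1.10 V) is the anode, so E°cell = +0.70 V.
Balancing electrons gives n = 2 (lcm of 1 and 2).
ΔG° = −nFE° = −(2)(96485)(+0.70) = -135,079 J = -135.1 kJ.

-135.1 kJ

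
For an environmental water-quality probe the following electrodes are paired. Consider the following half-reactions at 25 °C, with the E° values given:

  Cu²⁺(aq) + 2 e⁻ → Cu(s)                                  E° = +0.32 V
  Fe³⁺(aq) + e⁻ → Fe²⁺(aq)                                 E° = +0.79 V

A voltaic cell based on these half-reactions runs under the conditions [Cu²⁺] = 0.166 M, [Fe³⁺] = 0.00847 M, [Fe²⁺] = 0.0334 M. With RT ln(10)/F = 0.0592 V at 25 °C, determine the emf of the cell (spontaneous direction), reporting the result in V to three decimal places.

+0.458 V

Fe³⁺/Fe²⁺ is the cathode (higher E°), Cu²⁺/Cu the anode: E°cell = +0.79 − (+0.32) = +0.47 V, n = 2.
Overall: 2 Fe³⁺(aq) + Cu(s) → 2 Fe²⁺(aq) + Cu²⁺(aq)
Q = [Fe²⁺]^2·[Cu²⁺] / ([Fe³⁺]^2); log Q = 0.412.
E = E° − (0.0592/n) log Q = +0.47 − (0.0592/2)(0.412) = +0.458 V.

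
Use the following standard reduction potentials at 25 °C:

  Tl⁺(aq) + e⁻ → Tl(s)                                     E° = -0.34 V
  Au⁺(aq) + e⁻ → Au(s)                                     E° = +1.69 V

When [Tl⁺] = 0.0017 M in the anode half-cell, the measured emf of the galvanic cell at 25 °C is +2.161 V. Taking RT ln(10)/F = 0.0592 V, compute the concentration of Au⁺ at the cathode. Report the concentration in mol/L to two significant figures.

Au⁺/Au is the cathode, Tl⁺/Tl the anode: E°cell = +2.03 V, n = 1.
Overall reaction: Au⁺(aq) + Tl(s) → Au(s) + Tl⁺(aq); Q = [Tl⁺]^1/[Au⁺]^1.
From E = E° − (0.0592/n) log Q: log Q = (E° − E)·n/0.0592 = (+2.03 − (+2.161))·1/0.0592 = -2.2128.
So 1·log[Au⁺] = 1·log(0.0017) − log Q = -2.7696 − (-2.2128) = -0.5568; [Au⁺] = 10^(-0.5568) ≈ 0.28 M.

0.28 M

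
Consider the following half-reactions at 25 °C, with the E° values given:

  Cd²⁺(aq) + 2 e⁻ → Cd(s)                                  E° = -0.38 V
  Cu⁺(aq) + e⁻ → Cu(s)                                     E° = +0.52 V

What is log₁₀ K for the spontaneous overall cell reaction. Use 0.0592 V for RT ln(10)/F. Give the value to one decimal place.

Cathode: Cu⁺/Cu; anode: Cd²⁺/Cd. E°cell = +0.90 V, n = 2.
log K = nE°cell / 0.0592 = (2)(+0.90) / 0.0592 = 30.4.

30.4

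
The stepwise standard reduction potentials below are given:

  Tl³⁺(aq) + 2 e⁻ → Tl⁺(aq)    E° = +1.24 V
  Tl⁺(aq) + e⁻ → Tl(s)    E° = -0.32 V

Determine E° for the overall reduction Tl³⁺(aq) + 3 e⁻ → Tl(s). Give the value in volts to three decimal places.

+0.720 V

Adding the free-energy changes (−nFE°) of the two steps gives −n₃FE°₃ = −n₁FE°₁ − n₂FE°₂.
E°₃ = (2×+1.24 + 1×-0.32) / 3 = (+2.160) / 3 = +0.720 V.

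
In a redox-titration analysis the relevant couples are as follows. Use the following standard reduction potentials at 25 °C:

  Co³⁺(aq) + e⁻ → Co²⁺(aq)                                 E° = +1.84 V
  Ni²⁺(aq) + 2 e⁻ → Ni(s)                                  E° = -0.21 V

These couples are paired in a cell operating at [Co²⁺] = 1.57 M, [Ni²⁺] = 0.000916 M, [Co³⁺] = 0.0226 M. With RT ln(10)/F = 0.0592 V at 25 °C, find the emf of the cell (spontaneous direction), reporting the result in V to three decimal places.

Co³⁺/Co²⁺ is the cathode (higher E°), Ni²⁺/Ni the anode: E°cell = +1.84 − (-0.21) = +2.05 V, n = 2.
Overall: 2 Co³⁺(aq) + Ni(s) → 2 Co²⁺(aq) + Ni²⁺(aq)
Q = [Co²⁺]^2·[Ni²⁺] / ([Co³⁺]^2); log Q = 0.645.
E = E° − (0.0592/n) log Q = +2.05 − (0.0592/2)(0.645) = +2.031 V.

+2.031 V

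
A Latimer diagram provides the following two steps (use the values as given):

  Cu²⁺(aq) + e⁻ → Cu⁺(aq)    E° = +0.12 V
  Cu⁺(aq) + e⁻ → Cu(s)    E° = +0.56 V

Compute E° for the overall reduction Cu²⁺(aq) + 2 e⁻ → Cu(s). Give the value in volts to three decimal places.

+0.340 V

Adding the free-energy changes (−nFE°) of the two steps gives −n₃FE°₃ = −n₁FE°₁ − n₂FE°₂.
E°₃ = (1×+0.12 + 1×+0.56) / 2 = (+0.680) / 2 = +0.340 V.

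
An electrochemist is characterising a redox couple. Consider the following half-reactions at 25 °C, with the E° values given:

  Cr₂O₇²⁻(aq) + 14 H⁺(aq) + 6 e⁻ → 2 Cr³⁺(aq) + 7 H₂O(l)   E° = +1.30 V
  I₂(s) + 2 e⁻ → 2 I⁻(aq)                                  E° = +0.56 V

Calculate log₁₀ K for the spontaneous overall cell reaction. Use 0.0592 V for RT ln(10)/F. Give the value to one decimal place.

Cathode: Cr₂O₇²⁻/Cr³⁺; anode: I₂/I⁻. E°cell = +0.74 V, n = 6.
log K = nE°cell / 0.0592 = (6)(+0.74) / 0.0592 = 75.0.

75.0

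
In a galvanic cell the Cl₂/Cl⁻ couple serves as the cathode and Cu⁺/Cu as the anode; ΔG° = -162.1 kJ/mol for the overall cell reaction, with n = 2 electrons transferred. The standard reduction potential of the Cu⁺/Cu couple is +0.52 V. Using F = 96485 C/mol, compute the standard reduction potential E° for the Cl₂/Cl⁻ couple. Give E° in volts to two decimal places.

+1.36 V

E°cell = −ΔG°/(nF) = −(-162.1×10³)/((2)(96485)) = +0.840 V.
Since Cl₂/Cl⁻ is the cathode and Cu⁺/Cu the anode, E°cell = E°(Cl₂/Cl⁻) − E°(Cu⁺/Cu).
So E°(Cl₂/Cl⁻) = E°cell + E°(Cu⁺/Cu) = +0.840 + (+0.52) = +1.36 V.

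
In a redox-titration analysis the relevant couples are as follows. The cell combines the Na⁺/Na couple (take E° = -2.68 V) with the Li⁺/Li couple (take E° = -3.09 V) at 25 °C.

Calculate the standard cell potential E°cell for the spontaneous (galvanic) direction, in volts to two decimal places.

+0.41 V

The Na⁺/Na couple has the higher reduction potential, so it is the cathode; Li⁺/Li is oxidised at the anode.
E°cell = E°(cathode) − E°(anode) = (-2.68) − (-3.09) = +0.41 V.
Since E°cell > 0, the reaction is spontaneous under standard conditions.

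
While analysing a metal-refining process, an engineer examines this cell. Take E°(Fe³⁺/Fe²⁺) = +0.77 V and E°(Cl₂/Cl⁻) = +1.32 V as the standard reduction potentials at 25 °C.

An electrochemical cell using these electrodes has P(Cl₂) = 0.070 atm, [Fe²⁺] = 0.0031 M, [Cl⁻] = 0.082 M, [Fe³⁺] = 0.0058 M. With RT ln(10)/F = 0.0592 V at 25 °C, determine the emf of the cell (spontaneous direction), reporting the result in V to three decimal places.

Cl₂/Cl⁻ is the cathode (higher E°), Fe³⁺/Fe²⁺ the anode: E°cell = +1.32 − (+0.77) = +0.55 V, n = 2.
Overall: Cl₂(g) + 2 Fe²⁺(aq) → 2 Cl⁻(aq) + 2 Fe³⁺(aq)
Q = [Cl⁻]^2·[Fe³⁺]^2 / (P(Cl₂)·[Fe²⁺]^2); log Q = -0.473.
E = E° − (0.0592/n) log Q = +0.55 − (0.0592/2)(-0.473) = +0.564 V.

+0.564 V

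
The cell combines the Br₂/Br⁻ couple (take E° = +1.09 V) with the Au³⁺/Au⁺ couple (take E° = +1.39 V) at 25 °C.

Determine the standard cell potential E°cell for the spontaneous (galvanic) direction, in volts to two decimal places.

+0.30 V

The Au³⁺/Au⁺ couple has the higher reduction potential, so it is the cathode; Br₂/Br⁻ is oxidised at the anode.
E°cell = E°(cathode) − E°(anode) = (+1.39) − (+1.09) = +0.30 V.
Since E°cell > 0, the reaction is spontaneous under standard conditions.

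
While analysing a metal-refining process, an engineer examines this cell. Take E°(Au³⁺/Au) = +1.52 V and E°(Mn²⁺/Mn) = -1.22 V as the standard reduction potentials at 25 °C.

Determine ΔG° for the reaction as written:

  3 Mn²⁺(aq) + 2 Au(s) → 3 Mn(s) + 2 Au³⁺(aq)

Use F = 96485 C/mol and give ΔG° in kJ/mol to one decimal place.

As written, Mn²⁺/Mn is reduced (cathode) and Au³⁺/Au is oxidised (anode), so E°cell = (-1.22) − (+1.52) = -2.74 V.
Balancing electrons gives n = 6.
ΔG° = −nFE° = −(6)(96485)(-2.74) = 1,586,213 J = +1586.2 kJ/mol.

+1586.2 kJ/mol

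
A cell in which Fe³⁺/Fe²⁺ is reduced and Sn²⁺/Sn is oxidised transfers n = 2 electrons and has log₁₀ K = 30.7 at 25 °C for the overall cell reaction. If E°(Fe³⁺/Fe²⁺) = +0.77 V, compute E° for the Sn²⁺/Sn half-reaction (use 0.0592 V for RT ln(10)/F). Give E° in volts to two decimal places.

E°cell = (0.0592/n)·log K = (0.0592/2)(30.7) = +0.909 V.
Since Fe³⁺/Fe²⁺ is the cathode and Sn²⁺/Sn the anode, E°cell = E°(Fe³⁺/Fe²⁺) − E°(Sn²⁺/Sn).
So E°(Sn²⁺/Sn) = E°(Fe³⁺/Fe²⁺) − E°cell = (+0.77) − (+0.909) = -0.14 V.

-0.14 V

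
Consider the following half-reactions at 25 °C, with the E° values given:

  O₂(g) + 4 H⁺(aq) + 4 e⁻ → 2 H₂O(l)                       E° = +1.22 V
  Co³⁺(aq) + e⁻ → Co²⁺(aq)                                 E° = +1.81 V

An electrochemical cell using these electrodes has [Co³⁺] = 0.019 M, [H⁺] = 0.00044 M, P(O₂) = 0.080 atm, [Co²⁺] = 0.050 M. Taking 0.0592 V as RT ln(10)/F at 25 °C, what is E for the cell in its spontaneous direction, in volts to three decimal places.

Co³⁺/Co²⁺ is the cathode (higher E°), O₂/H₂O the anode: E°cell = +1.81 − (+1.22) = +0.59 V, n = 4.
Overall: 4 Co³⁺(aq) + 2 H₂O(l) → 4 Co²⁺(aq) + O₂(g) + 4 H⁺(aq)
Q = [Co²⁺]^4·P(O₂)·[H⁺]^4 / ([Co³⁺]^4); log Q = -12.842.
E = E° − (0.0592/n) log Q = +0.59 − (0.0592/4)(-12.842) = +0.780 V.

+0.780 V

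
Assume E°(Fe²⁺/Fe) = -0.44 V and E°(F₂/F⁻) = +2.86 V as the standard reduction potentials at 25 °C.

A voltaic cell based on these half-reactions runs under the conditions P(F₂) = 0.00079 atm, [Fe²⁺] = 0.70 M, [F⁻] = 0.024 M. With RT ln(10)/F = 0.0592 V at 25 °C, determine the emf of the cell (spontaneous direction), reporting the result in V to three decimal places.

+3.309 V

F₂/F⁻ is the cathode (higher E°), Fe²⁺/Fe the anode: E°cell = +2.86 − (-0.44) = +3.30 V, n = 2.
Overall: F₂(g) + Fe(s) → 2 F⁻(aq) + Fe²⁺(aq)
Q = [F⁻]^2·[Fe²⁺] / (P(F₂)); log Q = -0.292.
E = E° − (0.0592/n) log Q = +3.30 − (0.0592/2)(-0.292) = +3.309 V.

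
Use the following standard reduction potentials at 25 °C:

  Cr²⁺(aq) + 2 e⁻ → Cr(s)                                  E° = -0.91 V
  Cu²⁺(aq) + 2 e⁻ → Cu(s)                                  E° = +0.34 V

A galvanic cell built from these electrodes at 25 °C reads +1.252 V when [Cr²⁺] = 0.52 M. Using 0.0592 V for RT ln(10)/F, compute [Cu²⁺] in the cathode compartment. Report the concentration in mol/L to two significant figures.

Cu²⁺/Cu is the cathode, Cr²⁺/Cr the anode: E°cell = +1.25 V, n = 2.
Overall reaction: Cu²⁺(aq) + Cr(s) → Cu(s) + Cr²⁺(aq); Q = [Cr²⁺]^1/[Cu²⁺]^1.
From E = E° − (0.0592/n) log Q: log Q = (E° − E)·n/0.0592 = (+1.25 − (+1.252))·2/0.0592 = -0.0676.
So 1·log[Cu²⁺] = 1·log(0.52) − log Q = -0.2840 − (-0.0676) = -0.2164; [Cu²⁺] = 10^(-0.2164) ≈ 0.61 M.

0.61 M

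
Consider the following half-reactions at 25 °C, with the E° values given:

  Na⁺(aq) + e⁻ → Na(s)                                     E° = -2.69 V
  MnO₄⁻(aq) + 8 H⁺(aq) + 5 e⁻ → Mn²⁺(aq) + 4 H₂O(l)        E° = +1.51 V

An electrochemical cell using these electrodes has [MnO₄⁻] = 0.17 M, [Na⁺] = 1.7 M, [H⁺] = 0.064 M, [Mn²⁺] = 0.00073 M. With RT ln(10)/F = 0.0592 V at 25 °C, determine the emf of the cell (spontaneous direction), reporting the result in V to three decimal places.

MnO₄⁻/Mn²⁺ is the cathode (higher E°), Na⁺/Na the anode: E°cell = +1.51 − (-2.69) = +4.20 V, n = 5.
Overall: MnO₄⁻(aq) + 8 H⁺(aq) + 5 Na(s) → Mn²⁺(aq) + 4 H₂O(l) + 5 Na⁺(aq)
Q = [Mn²⁺]·[Na⁺]^5 / ([MnO₄⁻]·[H⁺]^8); log Q = 8.336.
E = E° − (0.0592/n) log Q = +4.20 − (0.0592/5)(8.336) = +4.101 V.

+4.101 V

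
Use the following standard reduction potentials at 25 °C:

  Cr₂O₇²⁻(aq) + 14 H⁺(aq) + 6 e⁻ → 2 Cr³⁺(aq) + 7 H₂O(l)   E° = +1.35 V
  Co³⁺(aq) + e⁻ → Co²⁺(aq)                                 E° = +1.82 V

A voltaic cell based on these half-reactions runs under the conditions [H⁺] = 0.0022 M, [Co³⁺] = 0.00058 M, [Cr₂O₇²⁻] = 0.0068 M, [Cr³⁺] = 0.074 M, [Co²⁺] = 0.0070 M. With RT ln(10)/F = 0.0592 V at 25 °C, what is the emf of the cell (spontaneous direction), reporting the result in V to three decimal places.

+0.772 V

Co³⁺/Co²⁺ is the cathode (higher E°), Cr₂O₇²⁻/Cr³⁺ the anode: E°cell = +1.82 − (+1.35) = +0.47 V, n = 6.
Overall: 6 Co³⁺(aq) + 2 Cr³⁺(aq) + 7 H₂O(l) → 6 Co²⁺(aq) + Cr₂O₇²⁻(aq) + 14 H⁺(aq)
Q = [Co²⁺]^6·[Cr₂O₇²⁻]·[H⁺]^14 / ([Co³⁺]^6·[Cr³⁺]^2); log Q = -30.622.
E = E° − (0.0592/n) log Q = +0.47 − (0.0592/6)(-30.622) = +0.772 V.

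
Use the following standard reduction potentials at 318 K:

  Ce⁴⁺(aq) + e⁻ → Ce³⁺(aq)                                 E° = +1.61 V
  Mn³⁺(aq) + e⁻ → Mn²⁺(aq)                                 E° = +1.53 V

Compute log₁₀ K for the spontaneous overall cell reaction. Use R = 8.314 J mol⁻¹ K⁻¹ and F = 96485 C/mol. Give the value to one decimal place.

1.3

Cathode: Ce⁴⁺/Ce³⁺; anode: Mn³⁺/Mn²⁺. E°cell = (+1.61) − (+1.53) = +0.08 V, with n = 1.
ΔG° = −nFE° = −RT ln K, so ln K = nFE°/(RT) = (1)(96485)(+0.08) / ((8.314)(318)) = 2.920.
log₁₀ K = 2.920 / ln 10 = 1.3.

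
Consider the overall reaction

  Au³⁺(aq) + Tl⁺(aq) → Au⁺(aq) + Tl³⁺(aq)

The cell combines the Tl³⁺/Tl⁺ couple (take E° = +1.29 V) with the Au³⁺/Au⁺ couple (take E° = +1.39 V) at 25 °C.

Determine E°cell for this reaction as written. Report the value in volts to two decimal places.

+0.10 V

The Au³⁺/Au⁺ couple has the higher reduction potential, so it is the cathode; Tl³⁺/Tl⁺ is oxidised at the anode.
E°cell = E°(cathode) − E°(anode) = (+1.39) − (+1.29) = +0.10 V.
Since E°cell > 0, the reaction is spontaneous under standard conditions.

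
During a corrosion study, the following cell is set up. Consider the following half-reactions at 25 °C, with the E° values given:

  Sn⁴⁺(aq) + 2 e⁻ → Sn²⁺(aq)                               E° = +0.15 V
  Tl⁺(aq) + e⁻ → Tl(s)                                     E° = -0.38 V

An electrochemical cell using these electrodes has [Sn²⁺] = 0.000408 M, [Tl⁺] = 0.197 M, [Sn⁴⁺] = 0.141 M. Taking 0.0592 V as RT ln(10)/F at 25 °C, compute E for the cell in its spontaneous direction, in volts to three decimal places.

Sn⁴⁺/Sn²⁺ is the cathode (higher E°), Tl⁺/Tl the anode: E°cell = +0.15 − (-0.38) = +0.53 V, n = 2.
Overall: Sn⁴⁺(aq) + 2 Tl(s) → Sn²⁺(aq) + 2 Tl⁺(aq)
Q = [Sn²⁺]·[Tl⁺]^2 / ([Sn⁴⁺]); log Q = -3.950.
E = E° − (0.0592/n) log Q = +0.53 − (0.0592/2)(-3.950) = +0.647 V.

+0.647 V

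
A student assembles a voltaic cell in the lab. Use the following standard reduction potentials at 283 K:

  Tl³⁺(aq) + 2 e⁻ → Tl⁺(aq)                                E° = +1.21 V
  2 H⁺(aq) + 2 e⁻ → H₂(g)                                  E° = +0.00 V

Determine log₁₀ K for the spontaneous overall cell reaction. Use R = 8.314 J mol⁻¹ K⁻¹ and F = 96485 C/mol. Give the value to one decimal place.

43.1

Cathode: Tl³⁺/Tl⁺; anode: H⁺/H₂. E°cell = (+1.21) − (+0.00) = +1.21 V, with n = 2.
ΔG° = −nFE° = −RT ln K, so ln K = nFE°/(RT) = (2)(96485)(+1.21) / ((8.314)(283)) = 99.238.
log₁₀ K = 99.238 / ln 10 = 43.1.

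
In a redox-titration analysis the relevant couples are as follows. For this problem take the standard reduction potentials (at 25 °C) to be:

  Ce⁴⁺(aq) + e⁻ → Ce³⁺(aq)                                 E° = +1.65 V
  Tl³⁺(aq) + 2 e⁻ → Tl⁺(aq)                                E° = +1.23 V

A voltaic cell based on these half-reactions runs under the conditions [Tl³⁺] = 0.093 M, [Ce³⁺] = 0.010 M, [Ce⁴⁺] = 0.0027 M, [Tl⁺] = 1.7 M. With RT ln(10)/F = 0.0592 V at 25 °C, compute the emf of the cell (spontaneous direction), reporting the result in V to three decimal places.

Ce⁴⁺/Ce³⁺ is the cathode (higher E°), Tl³⁺/Tl⁺ the anode: E°cell = +1.65 − (+1.23) = +0.42 V, n = 2.
Overall: 2 Ce⁴⁺(aq) + Tl⁺(aq) → 2 Ce³⁺(aq) + Tl³⁺(aq)
Q = [Ce³⁺]^2·[Tl³⁺] / ([Ce⁴⁺]^2·[Tl⁺]); log Q = -0.125.
E = E° − (0.0592/n) log Q = +0.42 − (0.0592/2)(-0.125) = +0.424 V.

+0.424 V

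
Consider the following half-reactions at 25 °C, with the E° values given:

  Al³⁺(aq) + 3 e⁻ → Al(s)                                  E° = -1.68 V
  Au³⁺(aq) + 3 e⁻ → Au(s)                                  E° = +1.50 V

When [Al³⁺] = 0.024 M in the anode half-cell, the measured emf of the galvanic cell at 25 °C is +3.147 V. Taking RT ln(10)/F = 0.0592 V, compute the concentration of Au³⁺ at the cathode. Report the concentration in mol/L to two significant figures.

0.00051 M

Au³⁺/Au is the cathode, Al³⁺/Al the anode: E°cell = +3.18 V, n = 3.
Overall reaction: Au³⁺(aq) + Al(s) → Au(s) + Al³⁺(aq); Q = [Al³⁺]^1/[Au³⁺]^1.
From E = E° − (0.0592/n) log Q: log Q = (E° − E)·n/0.0592 = (+3.18 − (+3.147))·3/0.0592 = 1.6723.
So 1·log[Au³⁺] = 1·log(0.024) − log Q = -1.6198 − (1.6723) = -3.2921; [Au³⁺] = 10^(-3.2921) ≈ 0.00051 M.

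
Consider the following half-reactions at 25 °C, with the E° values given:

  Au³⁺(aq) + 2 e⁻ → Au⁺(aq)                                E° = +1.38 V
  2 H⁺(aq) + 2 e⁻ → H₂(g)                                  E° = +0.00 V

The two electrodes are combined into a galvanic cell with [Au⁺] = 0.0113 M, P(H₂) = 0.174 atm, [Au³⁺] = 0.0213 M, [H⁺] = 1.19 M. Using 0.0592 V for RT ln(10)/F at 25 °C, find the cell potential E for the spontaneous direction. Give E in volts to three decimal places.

+1.361 V

Au³⁺/Au⁺ is the cathode (higher E°), H⁺/H₂ the anode: E°cell = +1.38 − (+0.00) = +1.38 V, n = 2.
Overall: Au³⁺(aq) + H₂(g) → Au⁺(aq) + 2 H⁺(aq)
Q = [Au⁺]·[H⁺]^2 / ([Au³⁺]·P(H₂)); log Q = 0.635.
E = E° − (0.0592/n) log Q = +1.38 − (0.0592/2)(0.635) = +1.361 V.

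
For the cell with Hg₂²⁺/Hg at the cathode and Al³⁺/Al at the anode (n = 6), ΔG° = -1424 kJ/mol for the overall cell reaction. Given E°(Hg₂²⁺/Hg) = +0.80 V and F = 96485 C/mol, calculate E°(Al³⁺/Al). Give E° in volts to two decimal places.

-1.66 V

E°cell = −ΔG°/(nF) = −(-1424×10³)/((6)(96485)) = +2.460 V.
Since Hg₂²⁺/Hg is the cathode and Al³⁺/Al the anode, E°cell = E°(Hg₂²⁺/Hg) − E°(Al³⁺/Al).
So E°(Al³⁺/Al) = E°(Hg₂²⁺/Hg) − E°cell = (+0.80) − (+2.460) = -1.66 V.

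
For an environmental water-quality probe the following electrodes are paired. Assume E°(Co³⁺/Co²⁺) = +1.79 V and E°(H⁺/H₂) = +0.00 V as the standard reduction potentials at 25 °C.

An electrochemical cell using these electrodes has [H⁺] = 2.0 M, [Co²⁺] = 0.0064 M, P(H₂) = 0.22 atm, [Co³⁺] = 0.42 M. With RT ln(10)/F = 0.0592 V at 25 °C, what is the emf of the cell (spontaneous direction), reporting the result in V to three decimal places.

Co³⁺/Co²⁺ is the cathode (higher E°), H⁺/H₂ the anode: E°cell = +1.79 − (+0.00) = +1.79 V, n = 2.
Overall: 2 Co³⁺(aq) + H₂(g) → 2 Co²⁺(aq) + 2 H⁺(aq)
Q = [Co²⁺]^2·[H⁺]^2 / ([Co³⁺]^2·P(H₂)); log Q = -2.375.
E = E° − (0.0592/n) log Q = +1.79 − (0.0592/2)(-2.375) = +1.860 V.

+1.860 V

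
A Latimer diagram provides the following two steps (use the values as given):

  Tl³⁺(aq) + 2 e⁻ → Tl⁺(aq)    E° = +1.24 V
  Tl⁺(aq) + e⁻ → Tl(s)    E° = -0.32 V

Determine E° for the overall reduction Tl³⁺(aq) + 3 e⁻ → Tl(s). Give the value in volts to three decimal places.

+0.720 V

Since ΔG° = −nFE° is additive over sequential reductions, n₃E°₃ = n₁E°₁ + n₂E°₂.
E°₃ = (2×+1.24 + 1×-0.32) / 3 = (+2.160) / 3 = +0.720 V.
Simply averaging or adding the two E° values would be wrong; the electron-weighted sum is required.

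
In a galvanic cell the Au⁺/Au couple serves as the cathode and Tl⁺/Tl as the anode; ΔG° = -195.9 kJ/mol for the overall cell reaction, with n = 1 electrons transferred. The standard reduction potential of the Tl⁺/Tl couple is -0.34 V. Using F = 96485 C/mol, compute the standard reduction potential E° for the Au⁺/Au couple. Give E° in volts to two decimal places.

+1.69 V

E°cell = −ΔG°/(nF) = −(-195.9×10³)/((1)(96485)) = +2.030 V.
Since Au⁺/Au is the cathode and Tl⁺/Tl the anode, E°cell = E°(Au⁺/Au) − E°(Tl⁺/Tl).
So E°(Au⁺/Au) = E°cell + E°(Tl⁺/Tl) = +2.030 + (-0.34) = +1.69 V.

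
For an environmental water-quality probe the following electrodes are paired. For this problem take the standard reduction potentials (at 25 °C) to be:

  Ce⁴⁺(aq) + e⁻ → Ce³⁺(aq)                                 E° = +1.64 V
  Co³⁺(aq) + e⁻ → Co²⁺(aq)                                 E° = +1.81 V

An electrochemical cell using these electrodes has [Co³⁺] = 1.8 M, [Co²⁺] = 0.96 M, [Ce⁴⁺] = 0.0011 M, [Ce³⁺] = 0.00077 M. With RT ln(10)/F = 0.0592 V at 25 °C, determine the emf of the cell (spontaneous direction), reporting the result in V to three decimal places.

Co³⁺/Co²⁺ is the cathode (higher E°), Ce⁴⁺/Ce³⁺ the anode: E°cell = +1.81 − (+1.64) = +0.17 V, n = 1.
Overall: Co³⁺(aq) + Ce³⁺(aq) → Co²⁺(aq) + Ce⁴⁺(aq)
Q = [Co²⁺]·[Ce⁴⁺] / ([Co³⁺]·[Ce³⁺]); log Q = -0.118.
E = E° − (0.0592/n) log Q = +0.17 − (0.0592/1)(-0.118) = +0.177 V.

+0.177 V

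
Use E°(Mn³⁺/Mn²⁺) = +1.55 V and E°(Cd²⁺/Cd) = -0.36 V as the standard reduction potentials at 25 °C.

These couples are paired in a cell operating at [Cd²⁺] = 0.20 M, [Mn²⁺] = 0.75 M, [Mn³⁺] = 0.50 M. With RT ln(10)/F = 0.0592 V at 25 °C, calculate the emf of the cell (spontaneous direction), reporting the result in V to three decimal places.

Mn³⁺/Mn²⁺ is the cathode (higher E°), Cd²⁺/Cd the anode: E°cell = +1.55 − (-0.36) = +1.91 V, n = 2.
Overall: 2 Mn³⁺(aq) + Cd(s) → 2 Mn²⁺(aq) + Cd²⁺(aq)
Q = [Mn²⁺]^2·[Cd²⁺] / ([Mn³⁺]^2); log Q = -0.347.
E = E° − (0.0592/n) log Q = +1.91 − (0.0592/2)(-0.347) = +1.920 V.

+1.920 V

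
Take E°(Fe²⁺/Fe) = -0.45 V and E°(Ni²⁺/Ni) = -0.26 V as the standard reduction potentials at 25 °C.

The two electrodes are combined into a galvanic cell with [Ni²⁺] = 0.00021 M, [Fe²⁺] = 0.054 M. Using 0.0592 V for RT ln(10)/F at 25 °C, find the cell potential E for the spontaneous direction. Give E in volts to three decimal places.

Ni²⁺/Ni is the cathode (higher E°), Fe²⁺/Fe the anode: E°cell = -0.26 − (-0.45) = +0.19 V, n = 2.
Overall: Ni²⁺(aq) + Fe(s) → Ni(s) + Fe²⁺(aq)
Q = [Fe²⁺] / ([Ni²⁺]); log Q = 2.410.
E = E° − (0.0592/n) log Q = +0.19 − (0.0592/2)(2.410) = +0.119 V.

+0.119 V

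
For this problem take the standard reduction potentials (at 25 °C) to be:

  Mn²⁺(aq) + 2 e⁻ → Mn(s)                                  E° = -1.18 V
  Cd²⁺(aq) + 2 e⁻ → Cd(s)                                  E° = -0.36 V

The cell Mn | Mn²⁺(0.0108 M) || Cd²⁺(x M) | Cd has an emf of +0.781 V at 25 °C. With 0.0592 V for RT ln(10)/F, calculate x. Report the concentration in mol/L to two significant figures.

Cd²⁺/Cd is the cathode, Mn²⁺/Mn the anode: E°cell = +0.82 V, n = 2.
Overall reaction: Cd²⁺(aq) + Mn(s) → Cd(s) + Mn²⁺(aq); Q = [Mn²⁺]^1/[Cd²⁺]^1.
From E = E° − (0.0592/n) log Q: log Q = (E° − E)·n/0.0592 = (+0.82 − (+0.781))·2/0.0592 = 1.3176.
So 1·log[Cd²⁺] = 1·log(0.0108) − log Q = -1.9666 − (1.3176) = -3.2842; [Cd²⁺] = 10^(-3.2842) ≈ 0.00052 M.

0.00052 M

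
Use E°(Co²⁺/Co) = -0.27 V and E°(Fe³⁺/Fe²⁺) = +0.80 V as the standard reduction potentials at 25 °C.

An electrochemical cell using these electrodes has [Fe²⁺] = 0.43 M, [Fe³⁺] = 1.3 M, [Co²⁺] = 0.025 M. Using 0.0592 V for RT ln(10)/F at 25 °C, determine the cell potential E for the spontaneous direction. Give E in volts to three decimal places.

+1.146 V

Fe³⁺/Fe²⁺ is the cathode (higher E°), Co²⁺/Co the anode: E°cell = +0.80 − (-0.27) = +1.07 V, n = 2.
Overall: 2 Fe³⁺(aq) + Co(s) → 2 Fe²⁺(aq) + Co²⁺(aq)
Q = [Fe²⁺]^2·[Co²⁺] / ([Fe³⁺]^2); log Q = -2.563.
E = E° − (0.0592/n) log Q = +1.07 − (0.0592/2)(-2.563) = +1.146 V.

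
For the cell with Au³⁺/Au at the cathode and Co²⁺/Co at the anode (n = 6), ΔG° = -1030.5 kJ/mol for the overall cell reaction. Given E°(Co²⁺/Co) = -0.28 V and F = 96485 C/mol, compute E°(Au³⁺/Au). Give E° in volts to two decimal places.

+1.50 V

E°cell = −ΔG°/(nF) = −(-1030.5×10³)/((6)(96485)) = +1.780 V.
Since Au³⁺/Au is the cathode and Co²⁺/Co the anode, E°cell = E°(Au³⁺/Au) − E°(Co²⁺/Co).
So E°(Au³⁺/Au) = E°cell + E°(Co²⁺/Co) = +1.780 + (-0.28) = +1.50 V.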